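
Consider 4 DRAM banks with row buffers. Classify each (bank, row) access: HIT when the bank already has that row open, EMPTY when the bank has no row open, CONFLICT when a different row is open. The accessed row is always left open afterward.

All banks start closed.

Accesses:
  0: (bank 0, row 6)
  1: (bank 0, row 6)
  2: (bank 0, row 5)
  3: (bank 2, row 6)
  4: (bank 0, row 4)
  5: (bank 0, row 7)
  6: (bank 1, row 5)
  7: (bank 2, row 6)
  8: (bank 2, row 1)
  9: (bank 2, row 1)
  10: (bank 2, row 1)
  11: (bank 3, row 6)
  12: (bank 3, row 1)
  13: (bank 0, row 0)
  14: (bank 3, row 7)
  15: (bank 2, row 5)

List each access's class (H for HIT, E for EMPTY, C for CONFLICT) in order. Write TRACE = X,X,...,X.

step 0: bank0 None->6 [EMPTY]
step 1: bank0 6->6 [HIT]
step 2: bank0 6->5 [CONFLICT]
step 3: bank2 None->6 [EMPTY]
step 4: bank0 5->4 [CONFLICT]
step 5: bank0 4->7 [CONFLICT]
step 6: bank1 None->5 [EMPTY]
step 7: bank2 6->6 [HIT]
step 8: bank2 6->1 [CONFLICT]
step 9: bank2 1->1 [HIT]
step 10: bank2 1->1 [HIT]
step 11: bank3 None->6 [EMPTY]
step 12: bank3 6->1 [CONFLICT]
step 13: bank0 7->0 [CONFLICT]
step 14: bank3 1->7 [CONFLICT]
step 15: bank2 1->5 [CONFLICT]

TRACE = E,H,C,E,C,C,E,H,C,H,H,E,C,C,C,C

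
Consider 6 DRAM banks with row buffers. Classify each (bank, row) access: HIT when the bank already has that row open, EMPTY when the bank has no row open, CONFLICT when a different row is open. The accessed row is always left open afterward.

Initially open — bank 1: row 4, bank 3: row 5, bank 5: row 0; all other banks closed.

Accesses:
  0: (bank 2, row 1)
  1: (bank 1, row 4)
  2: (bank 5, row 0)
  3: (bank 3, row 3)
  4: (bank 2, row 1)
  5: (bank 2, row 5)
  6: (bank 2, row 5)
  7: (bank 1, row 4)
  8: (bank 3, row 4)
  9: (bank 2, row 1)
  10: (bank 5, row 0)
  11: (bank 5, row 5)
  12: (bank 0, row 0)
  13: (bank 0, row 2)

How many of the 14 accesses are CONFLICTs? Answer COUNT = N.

COUNT = 6

  [0] b2 r1: no row ⇒ E
  [1] b1 r4: had r4 ⇒ H
  [2] b5 r0: had r0 ⇒ H
  [3] b3 r3: had r5 ⇒ C
  [4] b2 r1: had r1 ⇒ H
  [5] b2 r5: had r1 ⇒ C
  [6] b2 r5: had r5 ⇒ H
  [7] b1 r4: had r4 ⇒ H
  [8] b3 r4: had r3 ⇒ C
  [9] b2 r1: had r5 ⇒ C
  [10] b5 r0: had r0 ⇒ H
  [11] b5 r5: had r0 ⇒ C
  [12] b0 r0: no row ⇒ E
  [13] b0 r2: had r0 ⇒ C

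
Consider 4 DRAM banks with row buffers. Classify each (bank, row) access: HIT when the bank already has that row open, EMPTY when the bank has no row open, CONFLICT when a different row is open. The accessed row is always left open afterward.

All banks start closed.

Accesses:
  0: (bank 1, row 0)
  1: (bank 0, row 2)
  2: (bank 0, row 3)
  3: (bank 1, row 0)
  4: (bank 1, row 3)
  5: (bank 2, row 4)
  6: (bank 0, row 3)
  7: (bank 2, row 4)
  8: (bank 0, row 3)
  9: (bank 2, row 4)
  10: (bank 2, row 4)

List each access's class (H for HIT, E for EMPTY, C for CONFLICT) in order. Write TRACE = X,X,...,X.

0: bank 1 row 0 — prev None → EMPTY
1: bank 0 row 2 — prev None → EMPTY
2: bank 0 row 3 — prev 2 → CONFLICT
3: bank 1 row 0 — prev 0 → HIT
4: bank 1 row 3 — prev 0 → CONFLICT
5: bank 2 row 4 — prev None → EMPTY
6: bank 0 row 3 — prev 3 → HIT
7: bank 2 row 4 — prev 4 → HIT
8: bank 0 row 3 — prev 3 → HIT
9: bank 2 row 4 — prev 4 → HIT
10: bank 2 row 4 — prev 4 → HIT

TRACE = E,E,C,H,C,E,H,H,H,H,H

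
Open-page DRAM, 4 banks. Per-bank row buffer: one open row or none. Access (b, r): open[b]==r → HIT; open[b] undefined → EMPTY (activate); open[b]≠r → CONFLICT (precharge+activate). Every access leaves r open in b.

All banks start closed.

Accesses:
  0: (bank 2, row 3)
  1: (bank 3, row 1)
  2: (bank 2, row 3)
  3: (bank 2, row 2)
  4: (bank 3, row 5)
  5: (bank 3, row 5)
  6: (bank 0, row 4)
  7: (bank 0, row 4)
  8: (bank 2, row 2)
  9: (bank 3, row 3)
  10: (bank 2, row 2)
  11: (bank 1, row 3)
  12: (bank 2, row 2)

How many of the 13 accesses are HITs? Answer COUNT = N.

#0 (2,3) E
#1 (3,1) E
#2 (2,3) H  (was 3)
#3 (2,2) C  (was 3)
#4 (3,5) C  (was 1)
#5 (3,5) H  (was 5)
#6 (0,4) E
#7 (0,4) H  (was 4)
#8 (2,2) H  (was 2)
#9 (3,3) C  (was 5)
#10 (2,2) H  (was 2)
#11 (1,3) E
#12 (2,2) H  (was 2)

COUNT = 6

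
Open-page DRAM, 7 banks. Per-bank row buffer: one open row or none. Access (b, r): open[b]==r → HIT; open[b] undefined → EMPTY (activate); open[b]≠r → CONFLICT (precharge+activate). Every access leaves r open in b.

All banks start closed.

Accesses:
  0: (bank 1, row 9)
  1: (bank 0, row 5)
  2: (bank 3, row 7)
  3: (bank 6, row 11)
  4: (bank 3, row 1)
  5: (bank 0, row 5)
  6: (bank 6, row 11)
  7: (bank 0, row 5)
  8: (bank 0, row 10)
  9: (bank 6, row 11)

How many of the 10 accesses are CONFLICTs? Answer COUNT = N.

COUNT = 2

#0 (1,9) E
#1 (0,5) E
#2 (3,7) E
#3 (6,11) E
#4 (3,1) C  (was 7)
#5 (0,5) H  (was 5)
#6 (6,11) H  (was 11)
#7 (0,5) H  (was 5)
#8 (0,10) C  (was 5)
#9 (6,11) H  (was 11)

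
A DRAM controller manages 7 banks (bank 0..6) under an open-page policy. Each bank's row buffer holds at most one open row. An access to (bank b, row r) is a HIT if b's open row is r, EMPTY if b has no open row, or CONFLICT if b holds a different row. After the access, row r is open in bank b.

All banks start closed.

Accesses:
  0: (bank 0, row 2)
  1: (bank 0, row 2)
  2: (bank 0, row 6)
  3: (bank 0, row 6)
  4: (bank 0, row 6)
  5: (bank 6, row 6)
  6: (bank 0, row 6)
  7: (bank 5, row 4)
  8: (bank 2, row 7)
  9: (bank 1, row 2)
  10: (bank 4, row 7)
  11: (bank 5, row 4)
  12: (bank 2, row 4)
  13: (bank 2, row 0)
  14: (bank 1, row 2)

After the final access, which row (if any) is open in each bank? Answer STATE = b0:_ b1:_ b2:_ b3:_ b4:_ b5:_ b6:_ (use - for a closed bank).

STATE = b0:6 b1:2 b2:0 b3:- b4:7 b5:4 b6:6

  [0] b0 r2: no row ⇒ E
  [1] b0 r2: had r2 ⇒ H
  [2] b0 r6: had r2 ⇒ C
  [3] b0 r6: had r6 ⇒ H
  [4] b0 r6: had r6 ⇒ H
  [5] b6 r6: no row ⇒ E
  [6] b0 r6: had r6 ⇒ H
  [7] b5 r4: no row ⇒ E
  [8] b2 r7: no row ⇒ E
  [9] b1 r2: no row ⇒ E
  [10] b4 r7: no row ⇒ E
  [11] b5 r4: had r4 ⇒ H
  [12] b2 r4: had r7 ⇒ C
  [13] b2 r0: had r4 ⇒ C
  [14] b1 r2: had r2 ⇒ H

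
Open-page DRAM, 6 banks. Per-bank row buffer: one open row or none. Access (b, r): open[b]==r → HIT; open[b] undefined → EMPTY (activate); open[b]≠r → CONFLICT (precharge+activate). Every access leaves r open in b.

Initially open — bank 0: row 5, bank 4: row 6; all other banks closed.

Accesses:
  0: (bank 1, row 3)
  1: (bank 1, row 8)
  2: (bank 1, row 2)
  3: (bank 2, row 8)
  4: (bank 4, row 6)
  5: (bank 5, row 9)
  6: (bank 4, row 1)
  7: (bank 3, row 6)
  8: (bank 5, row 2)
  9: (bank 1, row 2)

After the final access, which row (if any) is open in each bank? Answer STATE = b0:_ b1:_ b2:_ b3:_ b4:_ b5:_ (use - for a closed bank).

STATE = b0:5 b1:2 b2:8 b3:6 b4:1 b5:2

#0 (1,3) E
#1 (1,8) C  (was 3)
#2 (1,2) C  (was 8)
#3 (2,8) E
#4 (4,6) H  (was 6)
#5 (5,9) E
#6 (4,1) C  (was 6)
#7 (3,6) E
#8 (5,2) C  (was 9)
#9 (1,2) H  (was 2)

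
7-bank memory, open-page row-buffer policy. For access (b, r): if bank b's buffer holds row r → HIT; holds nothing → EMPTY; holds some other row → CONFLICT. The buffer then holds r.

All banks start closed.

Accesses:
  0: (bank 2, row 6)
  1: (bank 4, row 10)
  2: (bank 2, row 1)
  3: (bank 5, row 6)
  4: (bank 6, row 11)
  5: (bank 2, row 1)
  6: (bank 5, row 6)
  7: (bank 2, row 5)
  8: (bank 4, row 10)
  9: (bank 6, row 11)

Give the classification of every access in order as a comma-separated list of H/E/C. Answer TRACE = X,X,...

TRACE = E,E,C,E,E,H,H,C,H,H

#0 (2,6) E
#1 (4,10) E
#2 (2,1) C  (was 6)
#3 (5,6) E
#4 (6,11) E
#5 (2,1) H  (was 1)
#6 (5,6) H  (was 6)
#7 (2,5) C  (was 1)
#8 (4,10) H  (was 10)
#9 (6,11) H  (was 11)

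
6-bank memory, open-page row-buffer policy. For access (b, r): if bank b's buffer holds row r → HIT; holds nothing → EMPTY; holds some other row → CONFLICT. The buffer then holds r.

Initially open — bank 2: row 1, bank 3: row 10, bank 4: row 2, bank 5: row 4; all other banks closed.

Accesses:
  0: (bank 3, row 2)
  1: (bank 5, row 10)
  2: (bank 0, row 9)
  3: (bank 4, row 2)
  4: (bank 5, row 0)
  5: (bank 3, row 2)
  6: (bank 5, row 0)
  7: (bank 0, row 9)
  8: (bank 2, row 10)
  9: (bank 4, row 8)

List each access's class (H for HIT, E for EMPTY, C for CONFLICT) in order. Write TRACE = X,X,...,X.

  [0] b3 r2: had r10 ⇒ C
  [1] b5 r10: had r4 ⇒ C
  [2] b0 r9: no row ⇒ E
  [3] b4 r2: had r2 ⇒ H
  [4] b5 r0: had r10 ⇒ C
  [5] b3 r2: had r2 ⇒ H
  [6] b5 r0: had r0 ⇒ H
  [7] b0 r9: had r9 ⇒ H
  [8] b2 r10: had r1 ⇒ C
  [9] b4 r8: had r2 ⇒ C

TRACE = C,C,E,H,C,H,H,H,C,C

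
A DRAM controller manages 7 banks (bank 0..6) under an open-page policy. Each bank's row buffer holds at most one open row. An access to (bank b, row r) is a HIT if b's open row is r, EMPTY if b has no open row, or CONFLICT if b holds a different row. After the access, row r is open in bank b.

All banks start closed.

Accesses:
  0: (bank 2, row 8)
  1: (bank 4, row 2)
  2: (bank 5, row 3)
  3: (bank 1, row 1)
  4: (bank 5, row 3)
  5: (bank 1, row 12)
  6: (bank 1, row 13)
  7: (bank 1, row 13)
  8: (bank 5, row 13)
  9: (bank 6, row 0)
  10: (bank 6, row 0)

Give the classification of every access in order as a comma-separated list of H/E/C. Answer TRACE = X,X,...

  [0] b2 r8: no row ⇒ E
  [1] b4 r2: no row ⇒ E
  [2] b5 r3: no row ⇒ E
  [3] b1 r1: no row ⇒ E
  [4] b5 r3: had r3 ⇒ H
  [5] b1 r12: had r1 ⇒ C
  [6] b1 r13: had r12 ⇒ C
  [7] b1 r13: had r13 ⇒ H
  [8] b5 r13: had r3 ⇒ C
  [9] b6 r0: no row ⇒ E
  [10] b6 r0: had r0 ⇒ H

TRACE = E,E,E,E,H,C,C,H,C,E,H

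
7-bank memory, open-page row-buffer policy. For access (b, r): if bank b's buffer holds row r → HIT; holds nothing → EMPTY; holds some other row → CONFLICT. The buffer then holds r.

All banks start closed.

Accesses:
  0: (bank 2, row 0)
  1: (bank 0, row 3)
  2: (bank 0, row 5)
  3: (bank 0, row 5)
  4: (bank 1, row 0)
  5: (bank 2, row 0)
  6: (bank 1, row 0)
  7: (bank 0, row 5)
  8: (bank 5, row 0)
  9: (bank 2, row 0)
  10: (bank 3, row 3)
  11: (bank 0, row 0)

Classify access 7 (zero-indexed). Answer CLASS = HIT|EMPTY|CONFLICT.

#0 (2,0) E
#1 (0,3) E
#2 (0,5) C  (was 3)
#3 (0,5) H  (was 5)
#4 (1,0) E
#5 (2,0) H  (was 0)
#6 (1,0) H  (was 0)
#7 (0,5) H  (was 5)
#8 (5,0) E
#9 (2,0) H  (was 0)
#10 (3,3) E
#11 (0,0) C  (was 5)

CLASS = HIT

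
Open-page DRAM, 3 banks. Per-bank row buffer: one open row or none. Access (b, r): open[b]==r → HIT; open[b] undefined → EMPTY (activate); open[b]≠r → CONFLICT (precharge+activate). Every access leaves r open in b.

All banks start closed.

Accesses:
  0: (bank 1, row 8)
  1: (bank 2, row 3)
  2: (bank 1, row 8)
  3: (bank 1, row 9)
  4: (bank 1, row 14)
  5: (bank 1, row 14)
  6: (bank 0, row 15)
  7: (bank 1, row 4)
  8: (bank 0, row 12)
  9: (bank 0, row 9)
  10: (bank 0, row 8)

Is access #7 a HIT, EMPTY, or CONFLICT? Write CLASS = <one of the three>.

step 0: bank1 None->8 [EMPTY]
step 1: bank2 None->3 [EMPTY]
step 2: bank1 8->8 [HIT]
step 3: bank1 8->9 [CONFLICT]
step 4: bank1 9->14 [CONFLICT]
step 5: bank1 14->14 [HIT]
step 6: bank0 None->15 [EMPTY]
step 7: bank1 14->4 [CONFLICT]
step 8: bank0 15->12 [CONFLICT]
step 9: bank0 12->9 [CONFLICT]
step 10: bank0 9->8 [CONFLICT]

CLASS = CONFLICT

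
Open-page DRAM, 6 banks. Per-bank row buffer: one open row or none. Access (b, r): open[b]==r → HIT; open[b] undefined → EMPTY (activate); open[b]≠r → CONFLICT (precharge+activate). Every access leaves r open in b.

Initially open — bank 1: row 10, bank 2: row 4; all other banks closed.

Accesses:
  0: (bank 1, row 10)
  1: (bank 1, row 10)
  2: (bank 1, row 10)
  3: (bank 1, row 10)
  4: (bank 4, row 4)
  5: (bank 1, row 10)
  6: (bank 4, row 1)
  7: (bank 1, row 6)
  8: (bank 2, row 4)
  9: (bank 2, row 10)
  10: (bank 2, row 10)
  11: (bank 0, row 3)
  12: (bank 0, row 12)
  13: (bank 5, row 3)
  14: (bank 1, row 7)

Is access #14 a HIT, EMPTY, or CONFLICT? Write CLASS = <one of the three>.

CLASS = CONFLICT

#0 (1,10) H  (was 10)
#1 (1,10) H  (was 10)
#2 (1,10) H  (was 10)
#3 (1,10) H  (was 10)
#4 (4,4) E
#5 (1,10) H  (was 10)
#6 (4,1) C  (was 4)
#7 (1,6) C  (was 10)
#8 (2,4) H  (was 4)
#9 (2,10) C  (was 4)
#10 (2,10) H  (was 10)
#11 (0,3) E
#12 (0,12) C  (was 3)
#13 (5,3) E
#14 (1,7) C  (was 6)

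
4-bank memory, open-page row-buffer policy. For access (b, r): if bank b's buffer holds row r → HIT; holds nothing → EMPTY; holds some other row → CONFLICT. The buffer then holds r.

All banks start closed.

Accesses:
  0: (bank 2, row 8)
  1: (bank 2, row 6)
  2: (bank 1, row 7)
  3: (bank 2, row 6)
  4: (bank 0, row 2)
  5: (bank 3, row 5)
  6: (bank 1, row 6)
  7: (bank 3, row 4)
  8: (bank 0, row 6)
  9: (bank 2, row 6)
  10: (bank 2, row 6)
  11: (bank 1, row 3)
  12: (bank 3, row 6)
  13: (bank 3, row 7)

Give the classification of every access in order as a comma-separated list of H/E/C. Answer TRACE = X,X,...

TRACE = E,C,E,H,E,E,C,C,C,H,H,C,C,C

#0 (2,8) E
#1 (2,6) C  (was 8)
#2 (1,7) E
#3 (2,6) H  (was 6)
#4 (0,2) E
#5 (3,5) E
#6 (1,6) C  (was 7)
#7 (3,4) C  (was 5)
#8 (0,6) C  (was 2)
#9 (2,6) H  (was 6)
#10 (2,6) H  (was 6)
#11 (1,3) C  (was 6)
#12 (3,6) C  (was 4)
#13 (3,7) C  (was 6)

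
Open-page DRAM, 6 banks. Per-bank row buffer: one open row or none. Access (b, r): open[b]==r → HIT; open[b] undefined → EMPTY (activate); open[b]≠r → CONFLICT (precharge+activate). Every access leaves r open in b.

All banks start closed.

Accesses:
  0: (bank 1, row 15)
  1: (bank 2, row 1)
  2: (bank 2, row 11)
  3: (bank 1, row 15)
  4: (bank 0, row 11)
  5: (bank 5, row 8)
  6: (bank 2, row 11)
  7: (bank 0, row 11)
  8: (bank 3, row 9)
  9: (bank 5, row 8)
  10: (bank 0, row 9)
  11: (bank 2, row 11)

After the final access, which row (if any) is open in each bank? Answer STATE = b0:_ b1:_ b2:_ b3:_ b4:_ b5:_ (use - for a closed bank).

  [0] b1 r15: no row ⇒ E
  [1] b2 r1: no row ⇒ E
  [2] b2 r11: had r1 ⇒ C
  [3] b1 r15: had r15 ⇒ H
  [4] b0 r11: no row ⇒ E
  [5] b5 r8: no row ⇒ E
  [6] b2 r11: had r11 ⇒ H
  [7] b0 r11: had r11 ⇒ H
  [8] b3 r9: no row ⇒ E
  [9] b5 r8: had r8 ⇒ H
  [10] b0 r9: had r11 ⇒ C
  [11] b2 r11: had r11 ⇒ H

STATE = b0:9 b1:15 b2:11 b3:9 b4:- b5:8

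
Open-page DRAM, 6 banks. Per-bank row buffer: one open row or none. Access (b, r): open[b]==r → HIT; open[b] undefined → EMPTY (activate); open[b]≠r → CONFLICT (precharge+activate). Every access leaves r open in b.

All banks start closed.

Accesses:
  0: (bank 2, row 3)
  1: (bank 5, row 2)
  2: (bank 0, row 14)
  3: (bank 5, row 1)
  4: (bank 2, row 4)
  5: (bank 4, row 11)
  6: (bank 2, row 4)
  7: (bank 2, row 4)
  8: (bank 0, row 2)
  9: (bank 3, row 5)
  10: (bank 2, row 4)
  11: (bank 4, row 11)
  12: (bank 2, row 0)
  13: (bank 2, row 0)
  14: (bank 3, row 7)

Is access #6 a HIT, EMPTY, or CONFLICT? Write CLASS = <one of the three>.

0: bank 2 row 3 — prev None → EMPTY
1: bank 5 row 2 — prev None → EMPTY
2: bank 0 row 14 — prev None → EMPTY
3: bank 5 row 1 — prev 2 → CONFLICT
4: bank 2 row 4 — prev 3 → CONFLICT
5: bank 4 row 11 — prev None → EMPTY
6: bank 2 row 4 — prev 4 → HIT
7: bank 2 row 4 — prev 4 → HIT
8: bank 0 row 2 — prev 14 → CONFLICT
9: bank 3 row 5 — prev None → EMPTY
10: bank 2 row 4 — prev 4 → HIT
11: bank 4 row 11 — prev 11 → HIT
12: bank 2 row 0 — prev 4 → CONFLICT
13: bank 2 row 0 — prev 0 → HIT
14: bank 3 row 7 — prev 5 → CONFLICT

CLASS = HIT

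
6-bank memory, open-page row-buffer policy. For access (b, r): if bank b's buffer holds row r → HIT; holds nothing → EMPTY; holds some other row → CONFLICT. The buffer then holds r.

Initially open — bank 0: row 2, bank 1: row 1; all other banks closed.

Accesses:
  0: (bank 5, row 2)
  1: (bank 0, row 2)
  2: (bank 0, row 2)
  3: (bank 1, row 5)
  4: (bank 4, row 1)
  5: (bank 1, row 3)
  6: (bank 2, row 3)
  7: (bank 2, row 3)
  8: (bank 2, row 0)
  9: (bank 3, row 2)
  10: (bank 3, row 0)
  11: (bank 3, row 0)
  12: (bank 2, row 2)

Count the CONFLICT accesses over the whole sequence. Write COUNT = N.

COUNT = 5

  [0] b5 r2: no row ⇒ E
  [1] b0 r2: had r2 ⇒ H
  [2] b0 r2: had r2 ⇒ H
  [3] b1 r5: had r1 ⇒ C
  [4] b4 r1: no row ⇒ E
  [5] b1 r3: had r5 ⇒ C
  [6] b2 r3: no row ⇒ E
  [7] b2 r3: had r3 ⇒ H
  [8] b2 r0: had r3 ⇒ C
  [9] b3 r2: no row ⇒ E
  [10] b3 r0: had r2 ⇒ C
  [11] b3 r0: had r0 ⇒ H
  [12] b2 r2: had r0 ⇒ C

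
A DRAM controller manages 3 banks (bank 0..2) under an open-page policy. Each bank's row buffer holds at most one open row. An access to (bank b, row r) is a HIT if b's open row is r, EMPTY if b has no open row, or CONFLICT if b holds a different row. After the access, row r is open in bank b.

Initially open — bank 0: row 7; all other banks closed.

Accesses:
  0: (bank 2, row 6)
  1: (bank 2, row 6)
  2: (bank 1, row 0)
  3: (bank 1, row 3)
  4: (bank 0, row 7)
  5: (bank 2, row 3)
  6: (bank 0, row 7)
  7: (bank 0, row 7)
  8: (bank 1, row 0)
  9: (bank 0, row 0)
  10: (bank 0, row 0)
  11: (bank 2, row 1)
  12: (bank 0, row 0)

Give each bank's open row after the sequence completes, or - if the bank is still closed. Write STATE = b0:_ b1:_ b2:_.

0: bank 2 row 6 — prev None → EMPTY
1: bank 2 row 6 — prev 6 → HIT
2: bank 1 row 0 — prev None → EMPTY
3: bank 1 row 3 — prev 0 → CONFLICT
4: bank 0 row 7 — prev 7 → HIT
5: bank 2 row 3 — prev 6 → CONFLICT
6: bank 0 row 7 — prev 7 → HIT
7: bank 0 row 7 — prev 7 → HIT
8: bank 1 row 0 — prev 3 → CONFLICT
9: bank 0 row 0 — prev 7 → CONFLICT
10: bank 0 row 0 — prev 0 → HIT
11: bank 2 row 1 — prev 3 → CONFLICT
12: bank 0 row 0 — prev 0 → HIT

STATE = b0:0 b1:0 b2:1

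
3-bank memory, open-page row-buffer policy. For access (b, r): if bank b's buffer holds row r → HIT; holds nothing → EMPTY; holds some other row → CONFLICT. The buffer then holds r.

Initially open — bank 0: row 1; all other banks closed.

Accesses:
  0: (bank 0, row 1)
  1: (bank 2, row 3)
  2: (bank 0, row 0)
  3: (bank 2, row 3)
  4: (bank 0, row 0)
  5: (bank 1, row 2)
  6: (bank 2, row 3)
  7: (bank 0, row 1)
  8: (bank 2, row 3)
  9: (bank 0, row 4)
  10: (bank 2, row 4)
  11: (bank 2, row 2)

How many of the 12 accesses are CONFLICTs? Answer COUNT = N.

COUNT = 5

0: bank 0 row 1 — prev 1 → HIT
1: bank 2 row 3 — prev None → EMPTY
2: bank 0 row 0 — prev 1 → CONFLICT
3: bank 2 row 3 — prev 3 → HIT
4: bank 0 row 0 — prev 0 → HIT
5: bank 1 row 2 — prev None → EMPTY
6: bank 2 row 3 — prev 3 → HIT
7: bank 0 row 1 — prev 0 → CONFLICT
8: bank 2 row 3 — prev 3 → HIT
9: bank 0 row 4 — prev 1 → CONFLICT
10: bank 2 row 4 — prev 3 → CONFLICT
11: bank 2 row 2 — prev 4 → CONFLICT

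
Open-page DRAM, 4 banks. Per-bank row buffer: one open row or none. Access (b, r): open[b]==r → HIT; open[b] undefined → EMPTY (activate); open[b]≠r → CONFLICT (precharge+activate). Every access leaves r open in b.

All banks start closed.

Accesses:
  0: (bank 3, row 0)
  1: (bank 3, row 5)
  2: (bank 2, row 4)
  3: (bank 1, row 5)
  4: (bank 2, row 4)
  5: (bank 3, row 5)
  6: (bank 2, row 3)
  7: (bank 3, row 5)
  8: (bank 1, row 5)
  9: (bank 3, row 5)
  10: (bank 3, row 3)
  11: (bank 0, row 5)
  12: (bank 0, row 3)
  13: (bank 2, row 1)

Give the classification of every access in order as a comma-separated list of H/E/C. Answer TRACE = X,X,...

  [0] b3 r0: no row ⇒ E
  [1] b3 r5: had r0 ⇒ C
  [2] b2 r4: no row ⇒ E
  [3] b1 r5: no row ⇒ E
  [4] b2 r4: had r4 ⇒ H
  [5] b3 r5: had r5 ⇒ H
  [6] b2 r3: had r4 ⇒ C
  [7] b3 r5: had r5 ⇒ H
  [8] b1 r5: had r5 ⇒ H
  [9] b3 r5: had r5 ⇒ H
  [10] b3 r3: had r5 ⇒ C
  [11] b0 r5: no row ⇒ E
  [12] b0 r3: had r5 ⇒ C
  [13] b2 r1: had r3 ⇒ C

TRACE = E,C,E,E,H,H,C,H,H,H,C,E,C,C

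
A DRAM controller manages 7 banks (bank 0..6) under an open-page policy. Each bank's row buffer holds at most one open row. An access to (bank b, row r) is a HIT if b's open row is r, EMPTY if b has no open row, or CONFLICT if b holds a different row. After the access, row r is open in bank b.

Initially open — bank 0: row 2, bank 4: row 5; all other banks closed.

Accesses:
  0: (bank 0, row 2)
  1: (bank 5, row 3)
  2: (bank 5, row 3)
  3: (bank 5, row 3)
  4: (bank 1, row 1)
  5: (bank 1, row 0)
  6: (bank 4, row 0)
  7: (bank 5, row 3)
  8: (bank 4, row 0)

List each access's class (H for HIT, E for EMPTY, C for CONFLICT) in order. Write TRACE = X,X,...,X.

TRACE = H,E,H,H,E,C,C,H,H

#0 (0,2) H  (was 2)
#1 (5,3) E
#2 (5,3) H  (was 3)
#3 (5,3) H  (was 3)
#4 (1,1) E
#5 (1,0) C  (was 1)
#6 (4,0) C  (was 5)
#7 (5,3) H  (was 3)
#8 (4,0) H  (was 0)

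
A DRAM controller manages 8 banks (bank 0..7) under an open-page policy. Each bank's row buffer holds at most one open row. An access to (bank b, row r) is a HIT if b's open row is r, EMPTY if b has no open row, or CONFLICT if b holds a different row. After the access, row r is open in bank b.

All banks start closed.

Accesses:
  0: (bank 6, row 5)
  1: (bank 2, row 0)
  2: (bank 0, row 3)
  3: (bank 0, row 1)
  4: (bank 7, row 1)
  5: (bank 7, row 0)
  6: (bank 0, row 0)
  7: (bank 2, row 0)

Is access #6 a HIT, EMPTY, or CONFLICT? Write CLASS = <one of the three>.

CLASS = CONFLICT

0: bank 6 row 5 — prev None → EMPTY
1: bank 2 row 0 — prev None → EMPTY
2: bank 0 row 3 — prev None → EMPTY
3: bank 0 row 1 — prev 3 → CONFLICT
4: bank 7 row 1 — prev None → EMPTY
5: bank 7 row 0 — prev 1 → CONFLICT
6: bank 0 row 0 — prev 1 → CONFLICT
7: bank 2 row 0 — prev 0 → HIT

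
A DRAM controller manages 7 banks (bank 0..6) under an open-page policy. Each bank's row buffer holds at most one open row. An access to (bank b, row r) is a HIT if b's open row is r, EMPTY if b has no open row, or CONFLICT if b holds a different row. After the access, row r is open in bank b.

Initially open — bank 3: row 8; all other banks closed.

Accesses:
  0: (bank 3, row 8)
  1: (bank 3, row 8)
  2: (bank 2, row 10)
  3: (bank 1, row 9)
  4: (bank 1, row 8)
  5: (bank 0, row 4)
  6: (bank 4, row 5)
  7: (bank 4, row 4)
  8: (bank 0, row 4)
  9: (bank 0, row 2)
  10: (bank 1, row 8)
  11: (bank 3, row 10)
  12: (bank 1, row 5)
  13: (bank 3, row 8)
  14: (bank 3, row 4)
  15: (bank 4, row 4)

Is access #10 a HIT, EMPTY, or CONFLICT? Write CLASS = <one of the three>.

CLASS = HIT

0: bank 3 row 8 — prev 8 → HIT
1: bank 3 row 8 — prev 8 → HIT
2: bank 2 row 10 — prev None → EMPTY
3: bank 1 row 9 — prev None → EMPTY
4: bank 1 row 8 — prev 9 → CONFLICT
5: bank 0 row 4 — prev None → EMPTY
6: bank 4 row 5 — prev None → EMPTY
7: bank 4 row 4 — prev 5 → CONFLICT
8: bank 0 row 4 — prev 4 → HIT
9: bank 0 row 2 — prev 4 → CONFLICT
10: bank 1 row 8 — prev 8 → HIT
11: bank 3 row 10 — prev 8 → CONFLICT
12: bank 1 row 5 — prev 8 → CONFLICT
13: bank 3 row 8 — prev 10 → CONFLICT
14: bank 3 row 4 — prev 8 → CONFLICT
15: bank 4 row 4 — prev 4 → HIT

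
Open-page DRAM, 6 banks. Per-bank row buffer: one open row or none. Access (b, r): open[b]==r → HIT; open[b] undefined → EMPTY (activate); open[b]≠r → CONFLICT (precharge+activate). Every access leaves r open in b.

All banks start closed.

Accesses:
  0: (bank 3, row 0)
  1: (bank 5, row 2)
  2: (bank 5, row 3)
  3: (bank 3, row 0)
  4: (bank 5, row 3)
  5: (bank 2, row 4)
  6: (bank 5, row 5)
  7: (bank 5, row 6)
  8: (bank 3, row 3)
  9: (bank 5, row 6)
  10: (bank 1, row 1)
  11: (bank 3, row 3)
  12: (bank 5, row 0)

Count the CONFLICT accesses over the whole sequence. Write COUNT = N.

step 0: bank3 None->0 [EMPTY]
step 1: bank5 None->2 [EMPTY]
step 2: bank5 2->3 [CONFLICT]
step 3: bank3 0->0 [HIT]
step 4: bank5 3->3 [HIT]
step 5: bank2 None->4 [EMPTY]
step 6: bank5 3->5 [CONFLICT]
step 7: bank5 5->6 [CONFLICT]
step 8: bank3 0->3 [CONFLICT]
step 9: bank5 6->6 [HIT]
step 10: bank1 None->1 [EMPTY]
step 11: bank3 3->3 [HIT]
step 12: bank5 6->0 [CONFLICT]

COUNT = 5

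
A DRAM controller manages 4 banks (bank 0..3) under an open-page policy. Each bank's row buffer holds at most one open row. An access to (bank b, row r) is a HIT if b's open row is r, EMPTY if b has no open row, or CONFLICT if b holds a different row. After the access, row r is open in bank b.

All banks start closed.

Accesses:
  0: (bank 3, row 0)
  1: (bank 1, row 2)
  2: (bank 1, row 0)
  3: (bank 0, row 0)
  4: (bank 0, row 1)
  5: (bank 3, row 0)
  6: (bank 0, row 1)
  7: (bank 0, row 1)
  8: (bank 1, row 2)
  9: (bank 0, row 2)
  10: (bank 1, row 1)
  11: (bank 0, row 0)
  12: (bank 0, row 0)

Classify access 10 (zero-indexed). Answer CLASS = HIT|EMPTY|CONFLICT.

step 0: bank3 None->0 [EMPTY]
step 1: bank1 None->2 [EMPTY]
step 2: bank1 2->0 [CONFLICT]
step 3: bank0 None->0 [EMPTY]
step 4: bank0 0->1 [CONFLICT]
step 5: bank3 0->0 [HIT]
step 6: bank0 1->1 [HIT]
step 7: bank0 1->1 [HIT]
step 8: bank1 0->2 [CONFLICT]
step 9: bank0 1->2 [CONFLICT]
step 10: bank1 2->1 [CONFLICT]
step 11: bank0 2->0 [CONFLICT]
step 12: bank0 0->0 [HIT]

CLASS = CONFLICT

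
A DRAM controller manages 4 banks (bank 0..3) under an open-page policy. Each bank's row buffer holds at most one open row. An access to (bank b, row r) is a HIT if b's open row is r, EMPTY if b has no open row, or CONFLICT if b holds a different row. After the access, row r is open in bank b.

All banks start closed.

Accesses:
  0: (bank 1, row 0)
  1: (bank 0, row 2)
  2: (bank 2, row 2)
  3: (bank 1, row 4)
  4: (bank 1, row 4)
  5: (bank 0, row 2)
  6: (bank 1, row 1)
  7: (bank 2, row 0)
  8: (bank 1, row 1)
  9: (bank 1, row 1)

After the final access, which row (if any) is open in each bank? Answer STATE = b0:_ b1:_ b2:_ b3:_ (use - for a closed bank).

STATE = b0:2 b1:1 b2:0 b3:-

step 0: bank1 None->0 [EMPTY]
step 1: bank0 None->2 [EMPTY]
step 2: bank2 None->2 [EMPTY]
step 3: bank1 0->4 [CONFLICT]
step 4: bank1 4->4 [HIT]
step 5: bank0 2->2 [HIT]
step 6: bank1 4->1 [CONFLICT]
step 7: bank2 2->0 [CONFLICT]
step 8: bank1 1->1 [HIT]
step 9: bank1 1->1 [HIT]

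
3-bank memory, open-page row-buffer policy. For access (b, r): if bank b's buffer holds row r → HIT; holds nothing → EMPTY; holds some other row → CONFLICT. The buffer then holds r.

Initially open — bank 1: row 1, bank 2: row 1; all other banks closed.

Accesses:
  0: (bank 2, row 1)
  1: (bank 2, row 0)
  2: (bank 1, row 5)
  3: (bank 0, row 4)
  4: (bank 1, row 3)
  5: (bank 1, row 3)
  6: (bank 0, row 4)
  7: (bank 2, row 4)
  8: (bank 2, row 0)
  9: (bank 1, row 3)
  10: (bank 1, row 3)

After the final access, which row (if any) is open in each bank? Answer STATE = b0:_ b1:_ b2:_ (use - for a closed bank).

0: bank 2 row 1 — prev 1 → HIT
1: bank 2 row 0 — prev 1 → CONFLICT
2: bank 1 row 5 — prev 1 → CONFLICT
3: bank 0 row 4 — prev None → EMPTY
4: bank 1 row 3 — prev 5 → CONFLICT
5: bank 1 row 3 — prev 3 → HIT
6: bank 0 row 4 — prev 4 → HIT
7: bank 2 row 4 — prev 0 → CONFLICT
8: bank 2 row 0 — prev 4 → CONFLICT
9: bank 1 row 3 — prev 3 → HIT
10: bank 1 row 3 — prev 3 → HIT

STATE = b0:4 b1:3 b2:0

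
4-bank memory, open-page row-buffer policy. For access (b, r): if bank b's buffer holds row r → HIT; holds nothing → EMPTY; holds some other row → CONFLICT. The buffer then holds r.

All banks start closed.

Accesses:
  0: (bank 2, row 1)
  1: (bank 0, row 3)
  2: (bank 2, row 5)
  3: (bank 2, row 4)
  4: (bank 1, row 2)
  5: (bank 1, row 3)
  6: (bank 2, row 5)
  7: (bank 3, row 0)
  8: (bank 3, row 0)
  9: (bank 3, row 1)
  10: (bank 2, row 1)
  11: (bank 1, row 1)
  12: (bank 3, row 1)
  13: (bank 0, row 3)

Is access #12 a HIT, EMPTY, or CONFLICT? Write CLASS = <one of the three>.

CLASS = HIT

#0 (2,1) E
#1 (0,3) E
#2 (2,5) C  (was 1)
#3 (2,4) C  (was 5)
#4 (1,2) E
#5 (1,3) C  (was 2)
#6 (2,5) C  (was 4)
#7 (3,0) E
#8 (3,0) H  (was 0)
#9 (3,1) C  (was 0)
#10 (2,1) C  (was 5)
#11 (1,1) C  (was 3)
#12 (3,1) H  (was 1)
#13 (0,3) H  (was 3)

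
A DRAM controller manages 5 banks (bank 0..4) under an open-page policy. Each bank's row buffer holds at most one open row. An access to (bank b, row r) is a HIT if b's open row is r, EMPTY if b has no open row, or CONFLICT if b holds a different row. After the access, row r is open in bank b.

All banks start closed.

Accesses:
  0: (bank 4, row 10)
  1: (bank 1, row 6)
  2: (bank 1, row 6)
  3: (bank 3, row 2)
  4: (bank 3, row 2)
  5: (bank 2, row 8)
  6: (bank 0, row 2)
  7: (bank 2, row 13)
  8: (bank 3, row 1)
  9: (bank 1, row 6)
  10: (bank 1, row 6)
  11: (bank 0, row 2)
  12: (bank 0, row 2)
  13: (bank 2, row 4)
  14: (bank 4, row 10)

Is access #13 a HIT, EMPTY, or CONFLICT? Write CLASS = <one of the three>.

  [0] b4 r10: no row ⇒ E
  [1] b1 r6: no row ⇒ E
  [2] b1 r6: had r6 ⇒ H
  [3] b3 r2: no row ⇒ E
  [4] b3 r2: had r2 ⇒ H
  [5] b2 r8: no row ⇒ E
  [6] b0 r2: no row ⇒ E
  [7] b2 r13: had r8 ⇒ C
  [8] b3 r1: had r2 ⇒ C
  [9] b1 r6: had r6 ⇒ H
  [10] b1 r6: had r6 ⇒ H
  [11] b0 r2: had r2 ⇒ H
  [12] b0 r2: had r2 ⇒ H
  [13] b2 r4: had r13 ⇒ C
  [14] b4 r10: had r10 ⇒ H

CLASS = CONFLICT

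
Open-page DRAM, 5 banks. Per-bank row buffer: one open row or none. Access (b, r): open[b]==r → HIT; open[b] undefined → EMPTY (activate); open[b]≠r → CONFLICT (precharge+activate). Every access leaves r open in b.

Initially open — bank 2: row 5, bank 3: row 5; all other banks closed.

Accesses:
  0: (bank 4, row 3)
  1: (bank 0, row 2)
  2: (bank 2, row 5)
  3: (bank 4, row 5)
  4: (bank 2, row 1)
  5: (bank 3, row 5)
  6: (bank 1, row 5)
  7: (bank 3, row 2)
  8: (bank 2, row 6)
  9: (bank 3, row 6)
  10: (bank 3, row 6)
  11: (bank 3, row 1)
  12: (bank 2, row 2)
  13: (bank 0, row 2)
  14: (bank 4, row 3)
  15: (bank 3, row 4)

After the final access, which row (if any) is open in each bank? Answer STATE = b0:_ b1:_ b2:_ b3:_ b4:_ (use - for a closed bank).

STATE = b0:2 b1:5 b2:2 b3:4 b4:3

step 0: bank4 None->3 [EMPTY]
step 1: bank0 None->2 [EMPTY]
step 2: bank2 5->5 [HIT]
step 3: bank4 3->5 [CONFLICT]
step 4: bank2 5->1 [CONFLICT]
step 5: bank3 5->5 [HIT]
step 6: bank1 None->5 [EMPTY]
step 7: bank3 5->2 [CONFLICT]
step 8: bank2 1->6 [CONFLICT]
step 9: bank3 2->6 [CONFLICT]
step 10: bank3 6->6 [HIT]
step 11: bank3 6->1 [CONFLICT]
step 12: bank2 6->2 [CONFLICT]
step 13: bank0 2->2 [HIT]
step 14: bank4 5->3 [CONFLICT]
step 15: bank3 1->4 [CONFLICT]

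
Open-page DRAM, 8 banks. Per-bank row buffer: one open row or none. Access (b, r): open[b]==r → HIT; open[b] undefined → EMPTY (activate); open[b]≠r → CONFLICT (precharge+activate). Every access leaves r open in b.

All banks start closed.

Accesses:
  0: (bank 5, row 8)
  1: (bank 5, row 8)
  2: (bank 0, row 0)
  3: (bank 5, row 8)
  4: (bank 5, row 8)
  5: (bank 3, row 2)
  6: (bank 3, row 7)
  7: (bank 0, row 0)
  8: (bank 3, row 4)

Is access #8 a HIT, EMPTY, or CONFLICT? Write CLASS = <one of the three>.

CLASS = CONFLICT

  [0] b5 r8: no row ⇒ E
  [1] b5 r8: had r8 ⇒ H
  [2] b0 r0: no row ⇒ E
  [3] b5 r8: had r8 ⇒ H
  [4] b5 r8: had r8 ⇒ H
  [5] b3 r2: no row ⇒ E
  [6] b3 r7: had r2 ⇒ C
  [7] b0 r0: had r0 ⇒ H
  [8] b3 r4: had r7 ⇒ C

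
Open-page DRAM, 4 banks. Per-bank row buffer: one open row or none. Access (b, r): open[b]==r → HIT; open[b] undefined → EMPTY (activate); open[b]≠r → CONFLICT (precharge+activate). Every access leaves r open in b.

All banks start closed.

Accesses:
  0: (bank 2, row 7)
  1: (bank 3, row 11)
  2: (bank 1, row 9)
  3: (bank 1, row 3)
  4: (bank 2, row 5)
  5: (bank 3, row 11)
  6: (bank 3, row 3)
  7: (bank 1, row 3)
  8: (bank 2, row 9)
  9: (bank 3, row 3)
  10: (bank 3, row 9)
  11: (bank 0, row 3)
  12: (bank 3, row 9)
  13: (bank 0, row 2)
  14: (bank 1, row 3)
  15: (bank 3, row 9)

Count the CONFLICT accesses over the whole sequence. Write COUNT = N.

#0 (2,7) E
#1 (3,11) E
#2 (1,9) E
#3 (1,3) C  (was 9)
#4 (2,5) C  (was 7)
#5 (3,11) H  (was 11)
#6 (3,3) C  (was 11)
#7 (1,3) H  (was 3)
#8 (2,9) C  (was 5)
#9 (3,3) H  (was 3)
#10 (3,9) C  (was 3)
#11 (0,3) E
#12 (3,9) H  (was 9)
#13 (0,2) C  (was 3)
#14 (1,3) H  (was 3)
#15 (3,9) H  (was 9)

COUNT = 6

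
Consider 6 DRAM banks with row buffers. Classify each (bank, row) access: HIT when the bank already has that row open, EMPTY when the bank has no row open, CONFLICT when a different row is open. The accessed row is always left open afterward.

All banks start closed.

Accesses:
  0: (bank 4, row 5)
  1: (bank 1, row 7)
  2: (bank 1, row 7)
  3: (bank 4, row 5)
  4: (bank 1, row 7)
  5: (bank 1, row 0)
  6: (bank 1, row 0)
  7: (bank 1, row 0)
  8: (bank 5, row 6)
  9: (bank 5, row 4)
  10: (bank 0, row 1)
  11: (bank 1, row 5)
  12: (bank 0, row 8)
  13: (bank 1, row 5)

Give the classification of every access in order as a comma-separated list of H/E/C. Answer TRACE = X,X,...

TRACE = E,E,H,H,H,C,H,H,E,C,E,C,C,H

  [0] b4 r5: no row ⇒ E
  [1] b1 r7: no row ⇒ E
  [2] b1 r7: had r7 ⇒ H
  [3] b4 r5: had r5 ⇒ H
  [4] b1 r7: had r7 ⇒ H
  [5] b1 r0: had r7 ⇒ C
  [6] b1 r0: had r0 ⇒ H
  [7] b1 r0: had r0 ⇒ H
  [8] b5 r6: no row ⇒ E
  [9] b5 r4: had r6 ⇒ C
  [10] b0 r1: no row ⇒ E
  [11] b1 r5: had r0 ⇒ C
  [12] b0 r8: had r1 ⇒ C
  [13] b1 r5: had r5 ⇒ H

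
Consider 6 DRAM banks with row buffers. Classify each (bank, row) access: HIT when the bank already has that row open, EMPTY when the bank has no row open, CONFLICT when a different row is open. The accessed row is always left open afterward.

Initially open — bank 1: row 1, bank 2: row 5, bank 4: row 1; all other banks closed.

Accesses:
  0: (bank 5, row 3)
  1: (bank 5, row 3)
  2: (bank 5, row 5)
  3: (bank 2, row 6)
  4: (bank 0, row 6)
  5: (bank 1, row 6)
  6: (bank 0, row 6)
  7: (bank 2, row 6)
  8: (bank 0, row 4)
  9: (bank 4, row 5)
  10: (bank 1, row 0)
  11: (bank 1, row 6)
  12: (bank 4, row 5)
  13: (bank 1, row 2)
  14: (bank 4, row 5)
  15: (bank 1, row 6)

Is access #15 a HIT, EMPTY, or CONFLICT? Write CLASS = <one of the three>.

0: bank 5 row 3 — prev None → EMPTY
1: bank 5 row 3 — prev 3 → HIT
2: bank 5 row 5 — prev 3 → CONFLICT
3: bank 2 row 6 — prev 5 → CONFLICT
4: bank 0 row 6 — prev None → EMPTY
5: bank 1 row 6 — prev 1 → CONFLICT
6: bank 0 row 6 — prev 6 → HIT
7: bank 2 row 6 — prev 6 → HIT
8: bank 0 row 4 — prev 6 → CONFLICT
9: bank 4 row 5 — prev 1 → CONFLICT
10: bank 1 row 0 — prev 6 → CONFLICT
11: bank 1 row 6 — prev 0 → CONFLICT
12: bank 4 row 5 — prev 5 → HIT
13: bank 1 row 2 — prev 6 → CONFLICT
14: bank 4 row 5 — prev 5 → HIT
15: bank 1 row 6 — prev 2 → CONFLICT

CLASS = CONFLICT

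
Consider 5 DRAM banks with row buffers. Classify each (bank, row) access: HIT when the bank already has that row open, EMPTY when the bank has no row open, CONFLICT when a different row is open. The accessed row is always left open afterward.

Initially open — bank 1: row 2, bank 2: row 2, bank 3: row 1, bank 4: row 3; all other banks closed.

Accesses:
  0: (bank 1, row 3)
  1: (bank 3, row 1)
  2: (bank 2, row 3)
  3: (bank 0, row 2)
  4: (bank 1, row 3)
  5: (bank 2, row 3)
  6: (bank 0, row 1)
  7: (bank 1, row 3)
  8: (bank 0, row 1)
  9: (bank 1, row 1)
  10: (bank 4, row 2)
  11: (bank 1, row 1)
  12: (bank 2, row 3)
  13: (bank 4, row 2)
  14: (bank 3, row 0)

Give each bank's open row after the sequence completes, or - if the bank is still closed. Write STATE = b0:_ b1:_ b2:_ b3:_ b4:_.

STATE = b0:1 b1:1 b2:3 b3:0 b4:2

0: bank 1 row 3 — prev 2 → CONFLICT
1: bank 3 row 1 — prev 1 → HIT
2: bank 2 row 3 — prev 2 → CONFLICT
3: bank 0 row 2 — prev None → EMPTY
4: bank 1 row 3 — prev 3 → HIT
5: bank 2 row 3 — prev 3 → HIT
6: bank 0 row 1 — prev 2 → CONFLICT
7: bank 1 row 3 — prev 3 → HIT
8: bank 0 row 1 — prev 1 → HIT
9: bank 1 row 1 — prev 3 → CONFLICT
10: bank 4 row 2 — prev 3 → CONFLICT
11: bank 1 row 1 — prev 1 → HIT
12: bank 2 row 3 — prev 3 → HIT
13: bank 4 row 2 — prev 2 → HIT
14: bank 3 row 0 — prev 1 → CONFLICT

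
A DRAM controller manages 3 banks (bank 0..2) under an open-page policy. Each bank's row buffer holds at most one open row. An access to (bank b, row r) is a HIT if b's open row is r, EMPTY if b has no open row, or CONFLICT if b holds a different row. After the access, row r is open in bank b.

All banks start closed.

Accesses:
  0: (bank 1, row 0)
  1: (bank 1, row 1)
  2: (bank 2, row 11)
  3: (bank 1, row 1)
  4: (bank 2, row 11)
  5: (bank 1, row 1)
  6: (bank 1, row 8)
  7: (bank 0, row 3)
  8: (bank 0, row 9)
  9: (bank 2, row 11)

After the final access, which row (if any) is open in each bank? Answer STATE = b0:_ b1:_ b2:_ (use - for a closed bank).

  [0] b1 r0: no row ⇒ E
  [1] b1 r1: had r0 ⇒ C
  [2] b2 r11: no row ⇒ E
  [3] b1 r1: had r1 ⇒ H
  [4] b2 r11: had r11 ⇒ H
  [5] b1 r1: had r1 ⇒ H
  [6] b1 r8: had r1 ⇒ C
  [7] b0 r3: no row ⇒ E
  [8] b0 r9: had r3 ⇒ C
  [9] b2 r11: had r11 ⇒ H

STATE = b0:9 b1:8 b2:11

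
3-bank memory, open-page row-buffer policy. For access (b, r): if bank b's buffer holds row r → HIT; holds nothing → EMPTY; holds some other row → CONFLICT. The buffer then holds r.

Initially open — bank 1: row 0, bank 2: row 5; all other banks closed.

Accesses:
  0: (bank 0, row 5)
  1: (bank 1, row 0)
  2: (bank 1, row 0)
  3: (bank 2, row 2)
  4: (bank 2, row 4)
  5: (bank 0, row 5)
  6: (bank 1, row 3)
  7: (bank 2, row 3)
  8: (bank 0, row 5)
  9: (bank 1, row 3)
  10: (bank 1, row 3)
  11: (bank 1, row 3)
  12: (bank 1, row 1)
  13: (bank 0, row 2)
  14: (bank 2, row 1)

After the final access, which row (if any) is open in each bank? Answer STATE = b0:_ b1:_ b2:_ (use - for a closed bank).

STATE = b0:2 b1:1 b2:1

0: bank 0 row 5 — prev None → EMPTY
1: bank 1 row 0 — prev 0 → HIT
2: bank 1 row 0 — prev 0 → HIT
3: bank 2 row 2 — prev 5 → CONFLICT
4: bank 2 row 4 — prev 2 → CONFLICT
5: bank 0 row 5 — prev 5 → HIT
6: bank 1 row 3 — prev 0 → CONFLICT
7: bank 2 row 3 — prev 4 → CONFLICT
8: bank 0 row 5 — prev 5 → HIT
9: bank 1 row 3 — prev 3 → HIT
10: bank 1 row 3 — prev 3 → HIT
11: bank 1 row 3 — prev 3 → HIT
12: bank 1 row 1 — prev 3 → CONFLICT
13: bank 0 row 2 — prev 5 → CONFLICT
14: bank 2 row 1 — prev 3 → CONFLICT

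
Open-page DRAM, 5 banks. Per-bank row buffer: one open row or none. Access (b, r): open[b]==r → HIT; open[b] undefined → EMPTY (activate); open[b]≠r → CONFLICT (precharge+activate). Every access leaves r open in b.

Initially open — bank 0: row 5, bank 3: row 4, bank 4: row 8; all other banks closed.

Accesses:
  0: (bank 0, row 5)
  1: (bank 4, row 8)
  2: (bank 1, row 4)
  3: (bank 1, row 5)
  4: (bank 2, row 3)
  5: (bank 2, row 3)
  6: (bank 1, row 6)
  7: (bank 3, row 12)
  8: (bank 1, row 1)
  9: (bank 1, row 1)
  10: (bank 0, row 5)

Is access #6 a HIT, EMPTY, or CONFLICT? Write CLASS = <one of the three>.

CLASS = CONFLICT

  [0] b0 r5: had r5 ⇒ H
  [1] b4 r8: had r8 ⇒ H
  [2] b1 r4: no row ⇒ E
  [3] b1 r5: had r4 ⇒ C
  [4] b2 r3: no row ⇒ E
  [5] b2 r3: had r3 ⇒ H
  [6] b1 r6: had r5 ⇒ C
  [7] b3 r12: had r4 ⇒ C
  [8] b1 r1: had r6 ⇒ C
  [9] b1 r1: had r1 ⇒ H
  [10] b0 r5: had r5 ⇒ H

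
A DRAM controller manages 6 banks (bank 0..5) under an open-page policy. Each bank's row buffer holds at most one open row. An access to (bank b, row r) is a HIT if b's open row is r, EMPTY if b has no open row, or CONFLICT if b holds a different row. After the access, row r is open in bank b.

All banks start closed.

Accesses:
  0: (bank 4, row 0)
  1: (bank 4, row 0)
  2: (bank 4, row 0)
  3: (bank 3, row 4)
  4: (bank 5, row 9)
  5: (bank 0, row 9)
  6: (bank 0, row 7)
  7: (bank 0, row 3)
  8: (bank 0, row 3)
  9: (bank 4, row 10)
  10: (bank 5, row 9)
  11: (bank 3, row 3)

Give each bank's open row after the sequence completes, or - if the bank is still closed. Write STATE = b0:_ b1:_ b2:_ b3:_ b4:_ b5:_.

0: bank 4 row 0 — prev None → EMPTY
1: bank 4 row 0 — prev 0 → HIT
2: bank 4 row 0 — prev 0 → HIT
3: bank 3 row 4 — prev None → EMPTY
4: bank 5 row 9 — prev None → EMPTY
5: bank 0 row 9 — prev None → EMPTY
6: bank 0 row 7 — prev 9 → CONFLICT
7: bank 0 row 3 — prev 7 → CONFLICT
8: bank 0 row 3 — prev 3 → HIT
9: bank 4 row 10 — prev 0 → CONFLICT
10: bank 5 row 9 — prev 9 → HIT
11: bank 3 row 3 — prev 4 → CONFLICT

STATE = b0:3 b1:- b2:- b3:3 b4:10 b5:9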